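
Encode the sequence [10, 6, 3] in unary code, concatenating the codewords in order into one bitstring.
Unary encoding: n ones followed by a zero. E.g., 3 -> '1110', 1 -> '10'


Encode each number as n ones followed by a terminating 0:
  10 -> 11111111110 (11 bits)
  6 -> 1111110 (7 bits)
  3 -> 1110 (4 bits)
Total length = 11 + 7 + 4 = 22 bits.

Unary([10, 6, 3]) = 1111111111011111101110 (22 bits)


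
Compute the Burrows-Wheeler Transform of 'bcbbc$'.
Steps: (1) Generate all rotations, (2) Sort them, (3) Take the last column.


Rotations (sorted):
  0: $bcbbc -> last char: c
  1: bbc$bc -> last char: c
  2: bc$bcb -> last char: b
  3: bcbbc$ -> last char: $
  4: c$bcbb -> last char: b
  5: cbbc$b -> last char: b


BWT = ccb$bb


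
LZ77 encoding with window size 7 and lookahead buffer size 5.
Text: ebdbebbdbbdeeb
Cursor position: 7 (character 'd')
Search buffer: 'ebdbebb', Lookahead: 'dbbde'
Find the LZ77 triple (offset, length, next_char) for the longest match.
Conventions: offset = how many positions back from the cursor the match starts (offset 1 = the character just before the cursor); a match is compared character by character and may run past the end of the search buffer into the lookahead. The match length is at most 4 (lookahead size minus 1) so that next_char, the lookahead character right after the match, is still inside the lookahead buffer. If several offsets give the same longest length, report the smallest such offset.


Try each offset into the search buffer:
  offset=1 (pos 6, char 'b'): match length 0
  offset=2 (pos 5, char 'b'): match length 0
  offset=3 (pos 4, char 'e'): match length 0
  offset=4 (pos 3, char 'b'): match length 0
  offset=5 (pos 2, char 'd'): match length 2
  offset=6 (pos 1, char 'b'): match length 0
  offset=7 (pos 0, char 'e'): match length 0
Longest match has length 2 at offset 5.
next_char = character at position 7 + 2 = 9 -> 'b'

Best match: offset=5, length=2 (matching 'db' starting at position 2)
LZ77 triple: (5, 2, 'b')


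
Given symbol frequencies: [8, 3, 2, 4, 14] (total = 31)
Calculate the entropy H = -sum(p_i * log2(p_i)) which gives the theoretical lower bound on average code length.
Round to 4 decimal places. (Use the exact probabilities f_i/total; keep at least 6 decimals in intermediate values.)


Per-symbol terms -p_i * log2(p_i) with p_i = f_i/31:
  p = 8/31 = 0.258065: log2(p) = -1.954196, -p*log2(p) = 0.504309
  p = 3/31 = 0.096774: log2(p) = -3.369234, -p*log2(p) = 0.326055
  p = 2/31 = 0.064516: log2(p) = -3.954196, -p*log2(p) = 0.255109
  p = 4/31 = 0.129032: log2(p) = -2.954196, -p*log2(p) = 0.381187
  p = 14/31 = 0.451613: log2(p) = -1.146841, -p*log2(p) = 0.517928
H = 0.504309 + 0.326055 + 0.255109 + 0.381187 + 0.517928 = 1.984588

H = 1.9846 bits/symbol


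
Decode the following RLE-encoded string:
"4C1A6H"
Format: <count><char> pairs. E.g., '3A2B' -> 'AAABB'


Expanding each <count><char> pair:
  4C -> 'CCCC'
  1A -> 'A'
  6H -> 'HHHHHH'

Decoded = CCCCAHHHHHH


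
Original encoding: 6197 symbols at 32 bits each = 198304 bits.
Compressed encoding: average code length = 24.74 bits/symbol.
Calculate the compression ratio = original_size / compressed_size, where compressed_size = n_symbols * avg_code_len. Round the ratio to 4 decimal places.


original_size = n_symbols * orig_bits = 6197 * 32 = 198304 bits
compressed_size = n_symbols * avg_code_len = 6197 * 24.74 = 153313.78 bits
ratio = original_size / compressed_size = 198304 / 153313.78 = 1.2935

Compression ratio = 1.2935


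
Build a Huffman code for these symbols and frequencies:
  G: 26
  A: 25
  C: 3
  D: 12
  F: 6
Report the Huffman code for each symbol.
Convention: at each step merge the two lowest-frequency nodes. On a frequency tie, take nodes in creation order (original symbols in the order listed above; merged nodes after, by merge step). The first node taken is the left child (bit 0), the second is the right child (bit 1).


Huffman tree construction:
Step 1: Merge C(3) + F(6) = 9
Step 2: Merge (C+F)(9) + D(12) = 21
Step 3: Merge ((C+F)+D)(21) + A(25) = 46
Step 4: Merge G(26) + (((C+F)+D)+A)(46) = 72
Read each symbol's code off the tree from the root (left child = 0, right child = 1).

Codes:
  G: 0 (length 1)
  A: 11 (length 2)
  C: 1000 (length 4)
  D: 101 (length 3)
  F: 1001 (length 4)
Average code length: 148/72 = 2.0556 bits/symbol


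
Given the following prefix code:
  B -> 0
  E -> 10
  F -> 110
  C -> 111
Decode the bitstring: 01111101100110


Decoding step by step:
Bits 0 -> B
Bits 111 -> C
Bits 110 -> F
Bits 110 -> F
Bits 0 -> B
Bits 110 -> F


Decoded message: BCFFBF


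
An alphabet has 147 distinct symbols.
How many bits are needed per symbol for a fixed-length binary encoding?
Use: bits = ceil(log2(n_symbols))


log2(147) = 7.1997
Bracket: 2^7 = 128 < 147 <= 2^8 = 256
So ceil(log2(147)) = 8

bits = ceil(log2(147)) = ceil(7.1997) = 8 bits


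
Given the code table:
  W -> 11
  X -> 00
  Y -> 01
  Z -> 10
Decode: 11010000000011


Decoding:
11 -> W
01 -> Y
00 -> X
00 -> X
00 -> X
00 -> X
11 -> W


Result: WYXXXXW


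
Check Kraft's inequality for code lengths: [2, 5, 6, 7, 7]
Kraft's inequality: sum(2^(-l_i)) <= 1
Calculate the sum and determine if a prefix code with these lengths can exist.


Sum = 2^(-2) + 2^(-5) + 2^(-6) + 2^(-7) + 2^(-7)
    = 0.25 + 0.03125 + 0.015625 + 0.0078125 + 0.0078125
    = 40/128 = 0.3125
Since 0.3125 <= 1, Kraft's inequality IS satisfied.
A prefix code with these lengths CAN exist.

Kraft sum = 0.3125. Satisfied.


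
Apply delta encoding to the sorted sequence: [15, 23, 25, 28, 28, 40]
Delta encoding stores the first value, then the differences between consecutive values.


First value: 15
Deltas:
  23 - 15 = 8
  25 - 23 = 2
  28 - 25 = 3
  28 - 28 = 0
  40 - 28 = 12


Delta encoded: [15, 8, 2, 3, 0, 12]


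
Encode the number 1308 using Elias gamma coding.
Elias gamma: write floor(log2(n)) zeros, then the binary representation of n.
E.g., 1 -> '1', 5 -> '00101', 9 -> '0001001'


num_bits = floor(log2(1308)) + 1 = 11
leading_zeros = num_bits - 1 = 10
binary(1308) = 10100011100

Elias gamma(1308) = '0000000000' + '10100011100' = 000000000010100011100 (21 bits)


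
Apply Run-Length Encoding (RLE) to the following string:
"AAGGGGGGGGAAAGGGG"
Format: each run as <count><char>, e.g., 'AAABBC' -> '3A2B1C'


Scanning runs left to right:
  i=0: run of 'A' x 2 -> '2A'
  i=2: run of 'G' x 8 -> '8G'
  i=10: run of 'A' x 3 -> '3A'
  i=13: run of 'G' x 4 -> '4G'

RLE = 2A8G3A4G


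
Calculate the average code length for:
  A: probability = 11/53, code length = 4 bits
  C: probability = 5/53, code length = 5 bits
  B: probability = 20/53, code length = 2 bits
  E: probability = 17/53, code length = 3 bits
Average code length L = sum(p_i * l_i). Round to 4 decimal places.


Weighted contributions p_i * l_i:
  A: (11/53) * 4 = 44/53
  C: (5/53) * 5 = 25/53
  B: (20/53) * 2 = 40/53
  E: (17/53) * 3 = 51/53
Sum = (44 + 25 + 40 + 51)/53 = 160/53

L = 160/53 = 3.0189 bits/symbol


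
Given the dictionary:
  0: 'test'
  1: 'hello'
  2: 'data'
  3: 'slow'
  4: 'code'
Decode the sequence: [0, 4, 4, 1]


Look up each index in the dictionary:
  0 -> 'test'
  4 -> 'code'
  4 -> 'code'
  1 -> 'hello'

Decoded: "test code code hello"


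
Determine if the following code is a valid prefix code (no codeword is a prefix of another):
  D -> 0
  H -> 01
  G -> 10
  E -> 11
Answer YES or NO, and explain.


Checking each pair (does one codeword prefix another?):
  D='0' vs H='01': prefix -- VIOLATION

NO -- this is NOT a valid prefix code. D (0) is a prefix of H (01).


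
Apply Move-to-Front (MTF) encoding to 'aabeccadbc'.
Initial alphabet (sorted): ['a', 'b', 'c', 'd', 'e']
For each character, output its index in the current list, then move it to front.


MTF encoding:
'a': index 0 in ['a', 'b', 'c', 'd', 'e'] -> ['a', 'b', 'c', 'd', 'e']
'a': index 0 in ['a', 'b', 'c', 'd', 'e'] -> ['a', 'b', 'c', 'd', 'e']
'b': index 1 in ['a', 'b', 'c', 'd', 'e'] -> ['b', 'a', 'c', 'd', 'e']
'e': index 4 in ['b', 'a', 'c', 'd', 'e'] -> ['e', 'b', 'a', 'c', 'd']
'c': index 3 in ['e', 'b', 'a', 'c', 'd'] -> ['c', 'e', 'b', 'a', 'd']
'c': index 0 in ['c', 'e', 'b', 'a', 'd'] -> ['c', 'e', 'b', 'a', 'd']
'a': index 3 in ['c', 'e', 'b', 'a', 'd'] -> ['a', 'c', 'e', 'b', 'd']
'd': index 4 in ['a', 'c', 'e', 'b', 'd'] -> ['d', 'a', 'c', 'e', 'b']
'b': index 4 in ['d', 'a', 'c', 'e', 'b'] -> ['b', 'd', 'a', 'c', 'e']
'c': index 3 in ['b', 'd', 'a', 'c', 'e'] -> ['c', 'b', 'd', 'a', 'e']


Output: [0, 0, 1, 4, 3, 0, 3, 4, 4, 3]


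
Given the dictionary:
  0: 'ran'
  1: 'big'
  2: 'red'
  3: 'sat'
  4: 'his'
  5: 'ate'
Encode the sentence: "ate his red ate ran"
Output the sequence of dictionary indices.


Look up each word in the dictionary:
  'ate' -> 5
  'his' -> 4
  'red' -> 2
  'ate' -> 5
  'ran' -> 0

Encoded: [5, 4, 2, 5, 0]


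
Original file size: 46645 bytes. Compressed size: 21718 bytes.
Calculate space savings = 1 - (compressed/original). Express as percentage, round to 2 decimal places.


ratio = compressed/original = 21718/46645 = 0.465602
savings = 1 - ratio = 1 - 0.465602 = 0.534398
as a percentage: 0.534398 * 100 = 53.44%

Space savings = 1 - 21718/46645 = 53.44%


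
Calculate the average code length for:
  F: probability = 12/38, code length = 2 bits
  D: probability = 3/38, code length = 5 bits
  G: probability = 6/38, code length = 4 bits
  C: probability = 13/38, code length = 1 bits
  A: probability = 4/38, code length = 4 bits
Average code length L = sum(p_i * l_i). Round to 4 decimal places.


Weighted contributions p_i * l_i:
  F: (12/38) * 2 = 24/38
  D: (3/38) * 5 = 15/38
  G: (6/38) * 4 = 24/38
  C: (13/38) * 1 = 13/38
  A: (4/38) * 4 = 16/38
Sum = (24 + 15 + 24 + 13 + 16)/38 = 92/38

L = 92/38 = 2.4211 bits/symbol


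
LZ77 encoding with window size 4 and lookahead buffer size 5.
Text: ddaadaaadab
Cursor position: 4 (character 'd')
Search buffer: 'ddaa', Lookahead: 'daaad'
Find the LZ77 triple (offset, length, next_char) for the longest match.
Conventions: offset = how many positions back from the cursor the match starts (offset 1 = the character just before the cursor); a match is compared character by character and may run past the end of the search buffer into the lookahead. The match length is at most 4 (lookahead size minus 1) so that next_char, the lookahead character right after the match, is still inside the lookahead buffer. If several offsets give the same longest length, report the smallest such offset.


Try each offset into the search buffer:
  offset=1 (pos 3, char 'a'): match length 0
  offset=2 (pos 2, char 'a'): match length 0
  offset=3 (pos 1, char 'd'): match length 3
  offset=4 (pos 0, char 'd'): match length 1
Longest match has length 3 at offset 3.
next_char = character at position 4 + 3 = 7 -> 'a'

Best match: offset=3, length=3 (matching 'daa' starting at position 1)
LZ77 triple: (3, 3, 'a')


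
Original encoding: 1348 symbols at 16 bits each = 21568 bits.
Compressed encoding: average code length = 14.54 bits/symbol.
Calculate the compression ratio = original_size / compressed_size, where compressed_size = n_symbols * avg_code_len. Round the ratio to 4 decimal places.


original_size = n_symbols * orig_bits = 1348 * 16 = 21568 bits
compressed_size = n_symbols * avg_code_len = 1348 * 14.54 = 19599.92 bits
ratio = original_size / compressed_size = 21568 / 19599.92 = 1.1004

Compression ratio = 1.1004


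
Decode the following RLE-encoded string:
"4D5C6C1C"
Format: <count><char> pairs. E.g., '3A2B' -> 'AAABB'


Expanding each <count><char> pair:
  4D -> 'DDDD'
  5C -> 'CCCCC'
  6C -> 'CCCCCC'
  1C -> 'C'

Decoded = DDDDCCCCCCCCCCCC


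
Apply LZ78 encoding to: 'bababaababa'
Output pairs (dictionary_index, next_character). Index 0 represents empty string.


LZ78 encoding steps:
Dictionary: {0: ''}
Step 1: w='' (idx 0), next='b' -> output (0, 'b'), add 'b' as idx 1
Step 2: w='' (idx 0), next='a' -> output (0, 'a'), add 'a' as idx 2
Step 3: w='b' (idx 1), next='a' -> output (1, 'a'), add 'ba' as idx 3
Step 4: w='ba' (idx 3), next='a' -> output (3, 'a'), add 'baa' as idx 4
Step 5: w='ba' (idx 3), next='b' -> output (3, 'b'), add 'bab' as idx 5
Step 6: w='a' (idx 2), end of input -> output (2, '')


Encoded: [(0, 'b'), (0, 'a'), (1, 'a'), (3, 'a'), (3, 'b'), (2, '')]


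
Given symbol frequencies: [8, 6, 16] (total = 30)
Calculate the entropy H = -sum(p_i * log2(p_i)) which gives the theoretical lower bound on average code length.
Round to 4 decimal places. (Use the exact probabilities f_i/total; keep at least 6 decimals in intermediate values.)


Per-symbol terms -p_i * log2(p_i) with p_i = f_i/30:
  p = 8/30 = 0.266667: log2(p) = -1.906891, -p*log2(p) = 0.508504
  p = 6/30 = 0.200000: log2(p) = -2.321928, -p*log2(p) = 0.464386
  p = 16/30 = 0.533333: log2(p) = -0.906891, -p*log2(p) = 0.483675
H = 0.508504 + 0.464386 + 0.483675 = 1.456565

H = 1.4566 bits/symbol


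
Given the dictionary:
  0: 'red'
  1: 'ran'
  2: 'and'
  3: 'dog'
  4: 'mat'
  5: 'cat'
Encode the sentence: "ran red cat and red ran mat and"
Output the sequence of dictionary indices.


Look up each word in the dictionary:
  'ran' -> 1
  'red' -> 0
  'cat' -> 5
  'and' -> 2
  'red' -> 0
  'ran' -> 1
  'mat' -> 4
  'and' -> 2

Encoded: [1, 0, 5, 2, 0, 1, 4, 2]


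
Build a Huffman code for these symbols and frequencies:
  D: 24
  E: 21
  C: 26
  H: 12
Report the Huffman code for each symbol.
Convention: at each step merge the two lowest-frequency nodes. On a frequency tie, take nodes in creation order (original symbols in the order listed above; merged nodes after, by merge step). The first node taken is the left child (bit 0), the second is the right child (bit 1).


Huffman tree construction:
Step 1: Merge H(12) + E(21) = 33
Step 2: Merge D(24) + C(26) = 50
Step 3: Merge (H+E)(33) + (D+C)(50) = 83
Read each symbol's code off the tree from the root (left child = 0, right child = 1).

Codes:
  D: 10 (length 2)
  E: 01 (length 2)
  C: 11 (length 2)
  H: 00 (length 2)
Average code length: 166/83 = 2.0000 bits/symbol


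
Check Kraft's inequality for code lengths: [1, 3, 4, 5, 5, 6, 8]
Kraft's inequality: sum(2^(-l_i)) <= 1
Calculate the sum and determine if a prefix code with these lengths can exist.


Sum = 2^(-1) + 2^(-3) + 2^(-4) + 2^(-5) + 2^(-5) + 2^(-6) + 2^(-8)
    = 0.5 + 0.125 + 0.0625 + 0.03125 + 0.03125 + 0.015625 + 0.00390625
    = 197/256 = 0.76953125
Since 0.76953125 <= 1, Kraft's inequality IS satisfied.
A prefix code with these lengths CAN exist.

Kraft sum = 0.76953125. Satisfied.


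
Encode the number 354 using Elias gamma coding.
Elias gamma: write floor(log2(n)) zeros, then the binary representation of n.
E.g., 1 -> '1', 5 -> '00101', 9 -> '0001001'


num_bits = floor(log2(354)) + 1 = 9
leading_zeros = num_bits - 1 = 8
binary(354) = 101100010

Elias gamma(354) = '00000000' + '101100010' = 00000000101100010 (17 bits)


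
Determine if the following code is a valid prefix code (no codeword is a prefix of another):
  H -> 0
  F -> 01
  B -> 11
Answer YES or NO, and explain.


Checking each pair (does one codeword prefix another?):
  H='0' vs F='01': prefix -- VIOLATION

NO -- this is NOT a valid prefix code. H (0) is a prefix of F (01).


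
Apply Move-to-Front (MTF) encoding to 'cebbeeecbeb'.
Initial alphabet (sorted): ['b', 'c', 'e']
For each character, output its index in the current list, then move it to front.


MTF encoding:
'c': index 1 in ['b', 'c', 'e'] -> ['c', 'b', 'e']
'e': index 2 in ['c', 'b', 'e'] -> ['e', 'c', 'b']
'b': index 2 in ['e', 'c', 'b'] -> ['b', 'e', 'c']
'b': index 0 in ['b', 'e', 'c'] -> ['b', 'e', 'c']
'e': index 1 in ['b', 'e', 'c'] -> ['e', 'b', 'c']
'e': index 0 in ['e', 'b', 'c'] -> ['e', 'b', 'c']
'e': index 0 in ['e', 'b', 'c'] -> ['e', 'b', 'c']
'c': index 2 in ['e', 'b', 'c'] -> ['c', 'e', 'b']
'b': index 2 in ['c', 'e', 'b'] -> ['b', 'c', 'e']
'e': index 2 in ['b', 'c', 'e'] -> ['e', 'b', 'c']
'b': index 1 in ['e', 'b', 'c'] -> ['b', 'e', 'c']


Output: [1, 2, 2, 0, 1, 0, 0, 2, 2, 2, 1]


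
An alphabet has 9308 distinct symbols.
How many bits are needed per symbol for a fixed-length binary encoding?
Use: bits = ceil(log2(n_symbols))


log2(9308) = 13.1843
Bracket: 2^13 = 8192 < 9308 <= 2^14 = 16384
So ceil(log2(9308)) = 14

bits = ceil(log2(9308)) = ceil(13.1843) = 14 bits


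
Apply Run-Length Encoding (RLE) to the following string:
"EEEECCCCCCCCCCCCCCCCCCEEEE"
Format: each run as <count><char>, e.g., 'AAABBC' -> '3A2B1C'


Scanning runs left to right:
  i=0: run of 'E' x 4 -> '4E'
  i=4: run of 'C' x 18 -> '18C'
  i=22: run of 'E' x 4 -> '4E'

RLE = 4E18C4E


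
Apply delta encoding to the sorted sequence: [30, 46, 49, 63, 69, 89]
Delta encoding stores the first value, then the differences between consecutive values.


First value: 30
Deltas:
  46 - 30 = 16
  49 - 46 = 3
  63 - 49 = 14
  69 - 63 = 6
  89 - 69 = 20


Delta encoded: [30, 16, 3, 14, 6, 20]


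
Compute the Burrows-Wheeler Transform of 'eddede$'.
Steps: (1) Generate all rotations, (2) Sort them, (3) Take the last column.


Rotations (sorted):
  0: $eddede -> last char: e
  1: ddede$e -> last char: e
  2: de$edde -> last char: e
  3: dede$ed -> last char: d
  4: e$edded -> last char: d
  5: eddede$ -> last char: $
  6: ede$edd -> last char: d


BWT = eeedd$d


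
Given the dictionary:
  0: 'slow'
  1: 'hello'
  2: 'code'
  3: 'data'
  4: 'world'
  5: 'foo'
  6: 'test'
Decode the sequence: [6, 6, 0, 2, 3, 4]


Look up each index in the dictionary:
  6 -> 'test'
  6 -> 'test'
  0 -> 'slow'
  2 -> 'code'
  3 -> 'data'
  4 -> 'world'

Decoded: "test test slow code data world"


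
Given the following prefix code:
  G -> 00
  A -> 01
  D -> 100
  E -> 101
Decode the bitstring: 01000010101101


Decoding step by step:
Bits 01 -> A
Bits 00 -> G
Bits 00 -> G
Bits 101 -> E
Bits 01 -> A
Bits 101 -> E


Decoded message: AGGEAE


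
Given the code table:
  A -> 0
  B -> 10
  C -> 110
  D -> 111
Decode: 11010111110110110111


Decoding:
110 -> C
10 -> B
111 -> D
110 -> C
110 -> C
110 -> C
111 -> D


Result: CBDCCCD


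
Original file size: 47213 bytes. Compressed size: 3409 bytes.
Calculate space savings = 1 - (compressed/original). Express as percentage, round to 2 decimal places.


ratio = compressed/original = 3409/47213 = 0.072205
savings = 1 - ratio = 1 - 0.072205 = 0.927795
as a percentage: 0.927795 * 100 = 92.78%

Space savings = 1 - 3409/47213 = 92.78%


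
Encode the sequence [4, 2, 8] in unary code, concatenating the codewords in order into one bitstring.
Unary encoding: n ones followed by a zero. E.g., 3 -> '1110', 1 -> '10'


Encode each number as n ones followed by a terminating 0:
  4 -> 11110 (5 bits)
  2 -> 110 (3 bits)
  8 -> 111111110 (9 bits)
Total length = 5 + 3 + 9 = 17 bits.

Unary([4, 2, 8]) = 11110110111111110 (17 bits)


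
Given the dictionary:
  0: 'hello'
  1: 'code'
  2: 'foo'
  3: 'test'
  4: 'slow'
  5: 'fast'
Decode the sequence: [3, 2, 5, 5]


Look up each index in the dictionary:
  3 -> 'test'
  2 -> 'foo'
  5 -> 'fast'
  5 -> 'fast'

Decoded: "test foo fast fast"


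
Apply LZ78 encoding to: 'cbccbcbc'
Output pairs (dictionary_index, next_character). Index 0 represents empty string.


LZ78 encoding steps:
Dictionary: {0: ''}
Step 1: w='' (idx 0), next='c' -> output (0, 'c'), add 'c' as idx 1
Step 2: w='' (idx 0), next='b' -> output (0, 'b'), add 'b' as idx 2
Step 3: w='c' (idx 1), next='c' -> output (1, 'c'), add 'cc' as idx 3
Step 4: w='b' (idx 2), next='c' -> output (2, 'c'), add 'bc' as idx 4
Step 5: w='bc' (idx 4), end of input -> output (4, '')


Encoded: [(0, 'c'), (0, 'b'), (1, 'c'), (2, 'c'), (4, '')]


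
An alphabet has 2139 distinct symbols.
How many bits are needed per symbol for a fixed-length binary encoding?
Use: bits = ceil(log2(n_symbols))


log2(2139) = 11.0627
Bracket: 2^11 = 2048 < 2139 <= 2^12 = 4096
So ceil(log2(2139)) = 12

bits = ceil(log2(2139)) = ceil(11.0627) = 12 bits


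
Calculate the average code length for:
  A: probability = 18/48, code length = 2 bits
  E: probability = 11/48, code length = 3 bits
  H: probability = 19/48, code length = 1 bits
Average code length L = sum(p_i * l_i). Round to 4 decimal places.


Weighted contributions p_i * l_i:
  A: (18/48) * 2 = 36/48
  E: (11/48) * 3 = 33/48
  H: (19/48) * 1 = 19/48
Sum = (36 + 33 + 19)/48 = 88/48

L = 88/48 = 1.8333 bits/symbol


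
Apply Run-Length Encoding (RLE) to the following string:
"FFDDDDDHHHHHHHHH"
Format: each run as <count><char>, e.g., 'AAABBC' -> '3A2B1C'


Scanning runs left to right:
  i=0: run of 'F' x 2 -> '2F'
  i=2: run of 'D' x 5 -> '5D'
  i=7: run of 'H' x 9 -> '9H'

RLE = 2F5D9H


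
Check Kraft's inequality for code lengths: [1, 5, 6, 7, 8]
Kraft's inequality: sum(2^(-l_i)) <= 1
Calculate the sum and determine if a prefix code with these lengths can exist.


Sum = 2^(-1) + 2^(-5) + 2^(-6) + 2^(-7) + 2^(-8)
    = 0.5 + 0.03125 + 0.015625 + 0.0078125 + 0.00390625
    = 143/256 = 0.55859375
Since 0.55859375 <= 1, Kraft's inequality IS satisfied.
A prefix code with these lengths CAN exist.

Kraft sum = 0.55859375. Satisfied.


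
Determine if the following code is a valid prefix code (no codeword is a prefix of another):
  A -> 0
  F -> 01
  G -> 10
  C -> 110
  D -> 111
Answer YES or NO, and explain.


Checking each pair (does one codeword prefix another?):
  A='0' vs F='01': prefix -- VIOLATION

NO -- this is NOT a valid prefix code. A (0) is a prefix of F (01).


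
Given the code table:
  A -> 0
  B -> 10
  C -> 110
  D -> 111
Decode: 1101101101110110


Decoding:
110 -> C
110 -> C
110 -> C
111 -> D
0 -> A
110 -> C


Result: CCCDAC


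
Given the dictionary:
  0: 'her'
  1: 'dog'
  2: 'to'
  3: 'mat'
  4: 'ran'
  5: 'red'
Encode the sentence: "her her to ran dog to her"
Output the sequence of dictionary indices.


Look up each word in the dictionary:
  'her' -> 0
  'her' -> 0
  'to' -> 2
  'ran' -> 4
  'dog' -> 1
  'to' -> 2
  'her' -> 0

Encoded: [0, 0, 2, 4, 1, 2, 0]


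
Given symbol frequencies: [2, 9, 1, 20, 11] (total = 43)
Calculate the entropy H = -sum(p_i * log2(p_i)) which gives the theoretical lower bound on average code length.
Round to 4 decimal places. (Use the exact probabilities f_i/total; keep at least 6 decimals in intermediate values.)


Per-symbol terms -p_i * log2(p_i) with p_i = f_i/43:
  p = 2/43 = 0.046512: log2(p) = -4.426265, -p*log2(p) = 0.205873
  p = 9/43 = 0.209302: log2(p) = -2.256340, -p*log2(p) = 0.472257
  p = 1/43 = 0.023256: log2(p) = -5.426265, -p*log2(p) = 0.126192
  p = 20/43 = 0.465116: log2(p) = -1.104337, -p*log2(p) = 0.513645
  p = 11/43 = 0.255814: log2(p) = -1.966833, -p*log2(p) = 0.503143
H = 0.205873 + 0.472257 + 0.126192 + 0.513645 + 0.503143 = 1.821110

H = 1.8211 bits/symbol


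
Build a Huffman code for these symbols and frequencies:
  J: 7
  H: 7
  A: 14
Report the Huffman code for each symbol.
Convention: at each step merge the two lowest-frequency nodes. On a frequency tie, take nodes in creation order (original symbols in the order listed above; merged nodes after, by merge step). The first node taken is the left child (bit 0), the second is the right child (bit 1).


Huffman tree construction:
Step 1: Merge J(7) + H(7) = 14
Step 2: Merge A(14) + (J+H)(14) = 28
Read each symbol's code off the tree from the root (left child = 0, right child = 1).

Codes:
  J: 10 (length 2)
  H: 11 (length 2)
  A: 0 (length 1)
Average code length: 42/28 = 1.5000 bits/symbol


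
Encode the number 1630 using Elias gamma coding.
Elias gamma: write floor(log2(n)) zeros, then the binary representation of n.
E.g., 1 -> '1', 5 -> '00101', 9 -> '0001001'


num_bits = floor(log2(1630)) + 1 = 11
leading_zeros = num_bits - 1 = 10
binary(1630) = 11001011110

Elias gamma(1630) = '0000000000' + '11001011110' = 000000000011001011110 (21 bits)


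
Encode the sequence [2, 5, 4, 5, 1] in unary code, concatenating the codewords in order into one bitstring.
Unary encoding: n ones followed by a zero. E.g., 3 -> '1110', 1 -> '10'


Encode each number as n ones followed by a terminating 0:
  2 -> 110 (3 bits)
  5 -> 111110 (6 bits)
  4 -> 11110 (5 bits)
  5 -> 111110 (6 bits)
  1 -> 10 (2 bits)
Total length = 3 + 6 + 5 + 6 + 2 = 22 bits.

Unary([2, 5, 4, 5, 1]) = 1101111101111011111010 (22 bits)


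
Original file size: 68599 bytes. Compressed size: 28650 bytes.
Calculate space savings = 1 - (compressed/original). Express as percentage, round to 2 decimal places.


ratio = compressed/original = 28650/68599 = 0.417645
savings = 1 - ratio = 1 - 0.417645 = 0.582355
as a percentage: 0.582355 * 100 = 58.24%

Space savings = 1 - 28650/68599 = 58.24%


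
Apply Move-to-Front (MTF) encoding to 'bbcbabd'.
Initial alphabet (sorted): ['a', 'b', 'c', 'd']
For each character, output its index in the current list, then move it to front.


MTF encoding:
'b': index 1 in ['a', 'b', 'c', 'd'] -> ['b', 'a', 'c', 'd']
'b': index 0 in ['b', 'a', 'c', 'd'] -> ['b', 'a', 'c', 'd']
'c': index 2 in ['b', 'a', 'c', 'd'] -> ['c', 'b', 'a', 'd']
'b': index 1 in ['c', 'b', 'a', 'd'] -> ['b', 'c', 'a', 'd']
'a': index 2 in ['b', 'c', 'a', 'd'] -> ['a', 'b', 'c', 'd']
'b': index 1 in ['a', 'b', 'c', 'd'] -> ['b', 'a', 'c', 'd']
'd': index 3 in ['b', 'a', 'c', 'd'] -> ['d', 'b', 'a', 'c']


Output: [1, 0, 2, 1, 2, 1, 3]


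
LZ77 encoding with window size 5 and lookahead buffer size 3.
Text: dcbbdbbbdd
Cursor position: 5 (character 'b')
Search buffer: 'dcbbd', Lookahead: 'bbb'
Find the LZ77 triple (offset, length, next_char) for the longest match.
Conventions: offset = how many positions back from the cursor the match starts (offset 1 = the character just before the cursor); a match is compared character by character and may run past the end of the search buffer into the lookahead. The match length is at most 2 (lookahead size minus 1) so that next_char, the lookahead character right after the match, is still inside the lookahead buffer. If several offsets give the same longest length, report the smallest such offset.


Try each offset into the search buffer:
  offset=1 (pos 4, char 'd'): match length 0
  offset=2 (pos 3, char 'b'): match length 1
  offset=3 (pos 2, char 'b'): match length 2
  offset=4 (pos 1, char 'c'): match length 0
  offset=5 (pos 0, char 'd'): match length 0
Longest match has length 2 at offset 3.
next_char = character at position 5 + 2 = 7 -> 'b'

Best match: offset=3, length=2 (matching 'bb' starting at position 2)
LZ77 triple: (3, 2, 'b')


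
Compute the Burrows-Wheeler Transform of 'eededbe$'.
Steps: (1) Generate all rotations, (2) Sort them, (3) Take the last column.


Rotations (sorted):
  0: $eededbe -> last char: e
  1: be$eeded -> last char: d
  2: dbe$eede -> last char: e
  3: dedbe$ee -> last char: e
  4: e$eededb -> last char: b
  5: edbe$eed -> last char: d
  6: ededbe$e -> last char: e
  7: eededbe$ -> last char: $


BWT = edeebde$


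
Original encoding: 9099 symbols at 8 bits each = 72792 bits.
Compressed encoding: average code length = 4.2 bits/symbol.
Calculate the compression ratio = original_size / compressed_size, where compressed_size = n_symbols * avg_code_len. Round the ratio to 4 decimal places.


original_size = n_symbols * orig_bits = 9099 * 8 = 72792 bits
compressed_size = n_symbols * avg_code_len = 9099 * 4.2 = 38215.8 bits
ratio = original_size / compressed_size = 72792 / 38215.8 = 1.9048

Compression ratio = 1.9048


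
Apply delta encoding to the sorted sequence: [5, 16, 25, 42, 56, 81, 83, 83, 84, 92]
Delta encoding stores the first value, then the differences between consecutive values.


First value: 5
Deltas:
  16 - 5 = 11
  25 - 16 = 9
  42 - 25 = 17
  56 - 42 = 14
  81 - 56 = 25
  83 - 81 = 2
  83 - 83 = 0
  84 - 83 = 1
  92 - 84 = 8


Delta encoded: [5, 11, 9, 17, 14, 25, 2, 0, 1, 8]


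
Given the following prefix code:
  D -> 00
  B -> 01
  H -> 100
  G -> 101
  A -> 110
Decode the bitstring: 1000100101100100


Decoding step by step:
Bits 100 -> H
Bits 01 -> B
Bits 00 -> D
Bits 101 -> G
Bits 100 -> H
Bits 100 -> H


Decoded message: HBDGHH


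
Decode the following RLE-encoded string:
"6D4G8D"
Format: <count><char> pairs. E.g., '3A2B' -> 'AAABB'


Expanding each <count><char> pair:
  6D -> 'DDDDDD'
  4G -> 'GGGG'
  8D -> 'DDDDDDDD'

Decoded = DDDDDDGGGGDDDDDDDD


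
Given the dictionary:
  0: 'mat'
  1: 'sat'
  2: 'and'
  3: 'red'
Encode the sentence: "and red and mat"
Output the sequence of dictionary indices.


Look up each word in the dictionary:
  'and' -> 2
  'red' -> 3
  'and' -> 2
  'mat' -> 0

Encoded: [2, 3, 2, 0]


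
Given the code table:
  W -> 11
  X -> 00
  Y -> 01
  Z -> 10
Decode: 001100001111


Decoding:
00 -> X
11 -> W
00 -> X
00 -> X
11 -> W
11 -> W


Result: XWXXWW


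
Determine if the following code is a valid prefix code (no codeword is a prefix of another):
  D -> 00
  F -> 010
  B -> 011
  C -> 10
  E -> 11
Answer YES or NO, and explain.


Checking each pair (does one codeword prefix another?):
  D='00' vs F='010': no prefix
  D='00' vs B='011': no prefix
  D='00' vs C='10': no prefix
  D='00' vs E='11': no prefix
  F='010' vs D='00': no prefix
  F='010' vs B='011': no prefix
  F='010' vs C='10': no prefix
  F='010' vs E='11': no prefix
  B='011' vs D='00': no prefix
  B='011' vs F='010': no prefix
  B='011' vs C='10': no prefix
  B='011' vs E='11': no prefix
  C='10' vs D='00': no prefix
  C='10' vs F='010': no prefix
  C='10' vs B='011': no prefix
  C='10' vs E='11': no prefix
  E='11' vs D='00': no prefix
  E='11' vs F='010': no prefix
  E='11' vs B='011': no prefix
  E='11' vs C='10': no prefix
No violation found over all pairs.

YES -- this is a valid prefix code. No codeword is a prefix of any other codeword.


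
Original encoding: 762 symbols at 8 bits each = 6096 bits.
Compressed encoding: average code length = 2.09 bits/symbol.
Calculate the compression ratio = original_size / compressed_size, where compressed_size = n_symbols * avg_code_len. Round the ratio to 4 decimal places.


original_size = n_symbols * orig_bits = 762 * 8 = 6096 bits
compressed_size = n_symbols * avg_code_len = 762 * 2.09 = 1592.58 bits
ratio = original_size / compressed_size = 6096 / 1592.58 = 3.8278

Compression ratio = 3.8278


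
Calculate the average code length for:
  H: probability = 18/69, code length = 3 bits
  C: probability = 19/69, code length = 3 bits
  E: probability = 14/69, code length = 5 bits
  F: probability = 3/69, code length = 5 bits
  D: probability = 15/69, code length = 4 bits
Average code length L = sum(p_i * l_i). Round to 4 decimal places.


Weighted contributions p_i * l_i:
  H: (18/69) * 3 = 54/69
  C: (19/69) * 3 = 57/69
  E: (14/69) * 5 = 70/69
  F: (3/69) * 5 = 15/69
  D: (15/69) * 4 = 60/69
Sum = (54 + 57 + 70 + 15 + 60)/69 = 256/69

L = 256/69 = 3.7101 bits/symbol


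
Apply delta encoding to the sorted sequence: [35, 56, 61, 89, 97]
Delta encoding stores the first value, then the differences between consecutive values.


First value: 35
Deltas:
  56 - 35 = 21
  61 - 56 = 5
  89 - 61 = 28
  97 - 89 = 8


Delta encoded: [35, 21, 5, 28, 8]


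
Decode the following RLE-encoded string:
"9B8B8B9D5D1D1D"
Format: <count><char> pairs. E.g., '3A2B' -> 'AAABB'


Expanding each <count><char> pair:
  9B -> 'BBBBBBBBB'
  8B -> 'BBBBBBBB'
  8B -> 'BBBBBBBB'
  9D -> 'DDDDDDDDD'
  5D -> 'DDDDD'
  1D -> 'D'
  1D -> 'D'

Decoded = BBBBBBBBBBBBBBBBBBBBBBBBBDDDDDDDDDDDDDDDD


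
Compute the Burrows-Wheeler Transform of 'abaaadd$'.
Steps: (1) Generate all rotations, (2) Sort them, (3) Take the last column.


Rotations (sorted):
  0: $abaaadd -> last char: d
  1: aaadd$ab -> last char: b
  2: aadd$aba -> last char: a
  3: abaaadd$ -> last char: $
  4: add$abaa -> last char: a
  5: baaadd$a -> last char: a
  6: d$abaaad -> last char: d
  7: dd$abaaa -> last char: a


BWT = dba$aada


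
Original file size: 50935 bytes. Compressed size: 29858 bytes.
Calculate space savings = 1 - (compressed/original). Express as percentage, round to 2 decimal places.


ratio = compressed/original = 29858/50935 = 0.586198
savings = 1 - ratio = 1 - 0.586198 = 0.413802
as a percentage: 0.413802 * 100 = 41.38%

Space savings = 1 - 29858/50935 = 41.38%


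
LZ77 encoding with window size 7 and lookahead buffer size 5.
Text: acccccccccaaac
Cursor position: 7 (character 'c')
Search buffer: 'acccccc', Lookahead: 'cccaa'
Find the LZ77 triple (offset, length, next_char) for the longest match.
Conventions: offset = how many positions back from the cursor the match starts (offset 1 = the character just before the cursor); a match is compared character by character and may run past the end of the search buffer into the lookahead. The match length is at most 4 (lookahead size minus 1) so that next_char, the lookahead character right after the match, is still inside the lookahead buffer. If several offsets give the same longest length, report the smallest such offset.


Try each offset into the search buffer:
  offset=1 (pos 6, char 'c'): match length 3
  offset=2 (pos 5, char 'c'): match length 3
  offset=3 (pos 4, char 'c'): match length 3
  offset=4 (pos 3, char 'c'): match length 3
  offset=5 (pos 2, char 'c'): match length 3
  offset=6 (pos 1, char 'c'): match length 3
  offset=7 (pos 0, char 'a'): match length 0
Longest match has length 3, found at offsets 1, 2, 3, 4, 5, 6; take the smallest, offset 1.
next_char = character at position 7 + 3 = 10 -> 'a'

Best match: offset=1, length=3 (matching 'ccc' starting at position 6)
LZ77 triple: (1, 3, 'a')


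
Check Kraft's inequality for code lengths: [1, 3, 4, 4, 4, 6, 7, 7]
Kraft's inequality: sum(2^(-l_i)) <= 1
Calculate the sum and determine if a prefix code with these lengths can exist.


Sum = 2^(-1) + 2^(-3) + 2^(-4) + 2^(-4) + 2^(-4) + 2^(-6) + 2^(-7) + 2^(-7)
    = 0.5 + 0.125 + 0.0625 + 0.0625 + 0.0625 + 0.015625 + 0.0078125 + 0.0078125
    = 108/128 = 0.84375
Since 0.84375 <= 1, Kraft's inequality IS satisfied.
A prefix code with these lengths CAN exist.

Kraft sum = 0.84375. Satisfied.


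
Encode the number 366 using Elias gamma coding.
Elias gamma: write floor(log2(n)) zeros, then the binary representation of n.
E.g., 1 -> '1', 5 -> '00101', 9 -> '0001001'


num_bits = floor(log2(366)) + 1 = 9
leading_zeros = num_bits - 1 = 8
binary(366) = 101101110

Elias gamma(366) = '00000000' + '101101110' = 00000000101101110 (17 bits)


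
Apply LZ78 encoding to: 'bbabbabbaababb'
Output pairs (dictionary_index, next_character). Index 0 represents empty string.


LZ78 encoding steps:
Dictionary: {0: ''}
Step 1: w='' (idx 0), next='b' -> output (0, 'b'), add 'b' as idx 1
Step 2: w='b' (idx 1), next='a' -> output (1, 'a'), add 'ba' as idx 2
Step 3: w='b' (idx 1), next='b' -> output (1, 'b'), add 'bb' as idx 3
Step 4: w='' (idx 0), next='a' -> output (0, 'a'), add 'a' as idx 4
Step 5: w='bb' (idx 3), next='a' -> output (3, 'a'), add 'bba' as idx 5
Step 6: w='a' (idx 4), next='b' -> output (4, 'b'), add 'ab' as idx 6
Step 7: w='ab' (idx 6), next='b' -> output (6, 'b'), add 'abb' as idx 7


Encoded: [(0, 'b'), (1, 'a'), (1, 'b'), (0, 'a'), (3, 'a'), (4, 'b'), (6, 'b')]


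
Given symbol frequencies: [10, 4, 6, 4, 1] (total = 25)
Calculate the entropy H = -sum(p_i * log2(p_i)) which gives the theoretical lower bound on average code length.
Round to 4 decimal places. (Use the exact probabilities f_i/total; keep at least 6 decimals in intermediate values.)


Per-symbol terms -p_i * log2(p_i) with p_i = f_i/25:
  p = 10/25 = 0.400000: log2(p) = -1.321928, -p*log2(p) = 0.528771
  p = 4/25 = 0.160000: log2(p) = -2.643856, -p*log2(p) = 0.423017
  p = 6/25 = 0.240000: log2(p) = -2.058894, -p*log2(p) = 0.494134
  p = 4/25 = 0.160000: log2(p) = -2.643856, -p*log2(p) = 0.423017
  p = 1/25 = 0.040000: log2(p) = -4.643856, -p*log2(p) = 0.185754
H = 0.528771 + 0.423017 + 0.494134 + 0.423017 + 0.185754 = 2.054693

H = 2.0547 bits/symbol


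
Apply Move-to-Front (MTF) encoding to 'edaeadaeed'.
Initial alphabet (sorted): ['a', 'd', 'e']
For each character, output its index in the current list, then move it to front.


MTF encoding:
'e': index 2 in ['a', 'd', 'e'] -> ['e', 'a', 'd']
'd': index 2 in ['e', 'a', 'd'] -> ['d', 'e', 'a']
'a': index 2 in ['d', 'e', 'a'] -> ['a', 'd', 'e']
'e': index 2 in ['a', 'd', 'e'] -> ['e', 'a', 'd']
'a': index 1 in ['e', 'a', 'd'] -> ['a', 'e', 'd']
'd': index 2 in ['a', 'e', 'd'] -> ['d', 'a', 'e']
'a': index 1 in ['d', 'a', 'e'] -> ['a', 'd', 'e']
'e': index 2 in ['a', 'd', 'e'] -> ['e', 'a', 'd']
'e': index 0 in ['e', 'a', 'd'] -> ['e', 'a', 'd']
'd': index 2 in ['e', 'a', 'd'] -> ['d', 'e', 'a']


Output: [2, 2, 2, 2, 1, 2, 1, 2, 0, 2]


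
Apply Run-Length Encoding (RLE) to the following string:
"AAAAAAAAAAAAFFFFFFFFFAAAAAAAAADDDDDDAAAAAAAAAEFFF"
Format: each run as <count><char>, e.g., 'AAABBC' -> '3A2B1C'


Scanning runs left to right:
  i=0: run of 'A' x 12 -> '12A'
  i=12: run of 'F' x 9 -> '9F'
  i=21: run of 'A' x 9 -> '9A'
  i=30: run of 'D' x 6 -> '6D'
  i=36: run of 'A' x 9 -> '9A'
  i=45: run of 'E' x 1 -> '1E'
  i=46: run of 'F' x 3 -> '3F'

RLE = 12A9F9A6D9A1E3F


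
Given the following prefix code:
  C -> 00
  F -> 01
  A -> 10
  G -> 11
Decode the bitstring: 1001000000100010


Decoding step by step:
Bits 10 -> A
Bits 01 -> F
Bits 00 -> C
Bits 00 -> C
Bits 00 -> C
Bits 10 -> A
Bits 00 -> C
Bits 10 -> A


Decoded message: AFCCCACA


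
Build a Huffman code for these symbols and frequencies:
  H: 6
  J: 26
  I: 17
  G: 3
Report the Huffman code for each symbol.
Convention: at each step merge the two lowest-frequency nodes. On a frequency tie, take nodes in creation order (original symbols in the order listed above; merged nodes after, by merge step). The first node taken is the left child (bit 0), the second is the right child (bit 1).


Huffman tree construction:
Step 1: Merge G(3) + H(6) = 9
Step 2: Merge (G+H)(9) + I(17) = 26
Step 3: Merge J(26) + ((G+H)+I)(26) = 52
Read each symbol's code off the tree from the root (left child = 0, right child = 1).

Codes:
  H: 101 (length 3)
  J: 0 (length 1)
  I: 11 (length 2)
  G: 100 (length 3)
Average code length: 87/52 = 1.6731 bits/symbol


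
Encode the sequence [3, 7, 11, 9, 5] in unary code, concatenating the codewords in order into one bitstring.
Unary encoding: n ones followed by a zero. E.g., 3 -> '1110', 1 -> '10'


Encode each number as n ones followed by a terminating 0:
  3 -> 1110 (4 bits)
  7 -> 11111110 (8 bits)
  11 -> 111111111110 (12 bits)
  9 -> 1111111110 (10 bits)
  5 -> 111110 (6 bits)
Total length = 4 + 8 + 12 + 10 + 6 = 40 bits.

Unary([3, 7, 11, 9, 5]) = 1110111111101111111111101111111110111110 (40 bits)


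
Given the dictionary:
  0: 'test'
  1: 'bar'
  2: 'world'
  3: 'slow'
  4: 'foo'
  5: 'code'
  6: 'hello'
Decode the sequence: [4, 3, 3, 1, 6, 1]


Look up each index in the dictionary:
  4 -> 'foo'
  3 -> 'slow'
  3 -> 'slow'
  1 -> 'bar'
  6 -> 'hello'
  1 -> 'bar'

Decoded: "foo slow slow bar hello bar"


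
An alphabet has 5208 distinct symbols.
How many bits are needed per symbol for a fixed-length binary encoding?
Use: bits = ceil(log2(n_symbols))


log2(5208) = 12.3465
Bracket: 2^12 = 4096 < 5208 <= 2^13 = 8192
So ceil(log2(5208)) = 13

bits = ceil(log2(5208)) = ceil(12.3465) = 13 bits


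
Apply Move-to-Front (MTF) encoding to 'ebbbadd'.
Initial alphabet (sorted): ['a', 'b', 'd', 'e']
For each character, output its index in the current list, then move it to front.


MTF encoding:
'e': index 3 in ['a', 'b', 'd', 'e'] -> ['e', 'a', 'b', 'd']
'b': index 2 in ['e', 'a', 'b', 'd'] -> ['b', 'e', 'a', 'd']
'b': index 0 in ['b', 'e', 'a', 'd'] -> ['b', 'e', 'a', 'd']
'b': index 0 in ['b', 'e', 'a', 'd'] -> ['b', 'e', 'a', 'd']
'a': index 2 in ['b', 'e', 'a', 'd'] -> ['a', 'b', 'e', 'd']
'd': index 3 in ['a', 'b', 'e', 'd'] -> ['d', 'a', 'b', 'e']
'd': index 0 in ['d', 'a', 'b', 'e'] -> ['d', 'a', 'b', 'e']


Output: [3, 2, 0, 0, 2, 3, 0]


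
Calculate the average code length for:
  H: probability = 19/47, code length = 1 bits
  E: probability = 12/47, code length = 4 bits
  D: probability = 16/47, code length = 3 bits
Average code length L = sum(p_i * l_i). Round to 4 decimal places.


Weighted contributions p_i * l_i:
  H: (19/47) * 1 = 19/47
  E: (12/47) * 4 = 48/47
  D: (16/47) * 3 = 48/47
Sum = (19 + 48 + 48)/47 = 115/47

L = 115/47 = 2.4468 bits/symbol
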